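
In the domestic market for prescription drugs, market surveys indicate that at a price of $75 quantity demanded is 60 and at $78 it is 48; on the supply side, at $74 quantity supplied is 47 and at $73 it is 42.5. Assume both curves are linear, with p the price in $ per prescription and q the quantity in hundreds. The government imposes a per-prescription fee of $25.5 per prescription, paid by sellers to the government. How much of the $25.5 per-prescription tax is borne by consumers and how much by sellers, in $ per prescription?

Consumers bear $13.5 per prescription; sellers bear $12 per prescription.

Demand slope: (48 − 60)/(78 − 75) = -4, so qd = 360 − 4p.
Supply slope: (42.5 − 47)/(73 − 74) = 4.5, so qs = 4.5p − 286.
Without the tax, 360 − 4p = 4.5p − 286 gives 8.5p = 646, so p* = $76 and q* = 56.
With the tax collected from sellers, supply shifts: qs = 4.5(p − 25.5) − 286.
New equilibrium: consumers pay $89.5, sellers receive $64, q = 2. (Wedge: pb − ps = 25.5.)
Burden on consumers: $13.5; on sellers: $12. (They sum to $25.5.)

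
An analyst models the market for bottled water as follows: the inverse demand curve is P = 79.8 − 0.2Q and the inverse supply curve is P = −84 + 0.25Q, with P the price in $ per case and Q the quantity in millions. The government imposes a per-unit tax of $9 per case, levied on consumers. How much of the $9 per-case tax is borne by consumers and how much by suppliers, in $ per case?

Consumers bear $4 per case; suppliers bear $5 per case.

Rewrite in direct form: Qd = 399 − 5P and Qs = 4P + 336.
Without the tax, 399 − 5P = 4P + 336 gives 9P = 63, so P* = $7 and Q* = 364.
With the tax collected from consumers, demand (in seller-price terms) shifts: Qd = 399 − 5(P + 9).
Solving gives Q = 344 with consumers paying $11 and suppliers receiving $2 (the $9 wedge).
Burden on consumers: $4; on suppliers: $5. (They sum to $9.)
The less price-elastic side of the market bears the larger share of a per-unit tax.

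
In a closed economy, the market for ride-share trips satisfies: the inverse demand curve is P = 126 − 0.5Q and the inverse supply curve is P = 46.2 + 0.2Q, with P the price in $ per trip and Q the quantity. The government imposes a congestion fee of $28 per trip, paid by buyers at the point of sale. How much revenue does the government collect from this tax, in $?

Rewrite in direct form: Qd = 252 − 2P and Qs = 5P − 231.
Without the tax, 252 − 2P = 5P − 231 gives 7P = 483, so P* = $69 and Q* = 114.
With the tax collected from buyers, demand (in seller-price terms) shifts: Qd = 252 − 2(P + 28).
New equilibrium: buyers pay $89, suppliers receive $61, Q = 74. (Wedge: Pb − Ps = 28.)
Revenue = t · Q = 28 · 74 = $2072.

Tax revenue = $2072.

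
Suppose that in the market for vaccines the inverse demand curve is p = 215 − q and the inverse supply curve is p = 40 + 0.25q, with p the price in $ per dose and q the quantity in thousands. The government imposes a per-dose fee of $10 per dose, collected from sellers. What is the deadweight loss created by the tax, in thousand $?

Inverting to q(p) form: qd = 215 − p; qs = 4p − 160.
Before the tax: set 215 − p = 4p − 160 → p* = $75, q* = 140.
With the tax collected from sellers, supply shifts: qs = 4(p − 10) − 160.
Solving gives q = 132 with buyers paying $83 and sellers receiving $73 (the $10 wedge).
Quantity falls by |ΔQ| = |140 − 132| = 8.
DWL = ½ · t · |ΔQ| = ½ · 10 · 8 = $40.

Deadweight loss = $40 thousand.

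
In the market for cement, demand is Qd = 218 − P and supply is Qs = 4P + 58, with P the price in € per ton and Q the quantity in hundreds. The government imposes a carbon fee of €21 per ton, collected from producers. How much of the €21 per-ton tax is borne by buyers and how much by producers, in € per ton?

Without the tax, 218 − P = 4P + 58 gives 5P = 160, so P* = €32 and Q* = 186.
With the tax collected from producers, supply shifts: Qs = 4(P − 21) + 58.
New equilibrium: buyers pay €48.8, producers receive €27.8, Q = 169.2. (Wedge: Pb − Ps = 21.)
Burden on buyers: €16.8; on producers: €4.2. (They sum to €21.)
The less price-elastic side of the market bears the larger share of a per-unit tax.

Buyers bear €16.8 per ton; producers bear €4.2 per ton.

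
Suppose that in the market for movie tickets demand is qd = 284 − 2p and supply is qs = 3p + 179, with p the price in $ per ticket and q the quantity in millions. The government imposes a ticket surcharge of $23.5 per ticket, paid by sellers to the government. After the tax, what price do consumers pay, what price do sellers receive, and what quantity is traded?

Consumers pay $35.1; sellers receive $11.6; quantity = 213.8.

Without the tax, 284 − 2p = 3p + 179 gives 5p = 105, so p* = $21 and q* = 242.
With the tax collected from sellers, supply shifts: qs = 3(p − 23.5) + 179.
Solving gives q = 213.8 with consumers paying $35.1 and sellers receiving $11.6 (the $23.5 wedge).
The less price-elastic side of the market bears the larger share of a per-unit tax.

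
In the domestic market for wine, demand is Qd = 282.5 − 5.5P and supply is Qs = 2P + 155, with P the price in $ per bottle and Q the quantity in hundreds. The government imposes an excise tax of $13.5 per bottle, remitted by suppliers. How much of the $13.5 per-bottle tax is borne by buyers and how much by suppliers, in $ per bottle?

Buyers bear $3.6 per bottle; suppliers bear $9.9 per bottle.

Before the tax: set 282.5 − 5.5P = 2P + 155 → P* = $17, Q* = 189.
With the tax collected from suppliers, supply shifts: Qs = 2(P − 13.5) + 155.
Solving gives Q = 169.2 with buyers paying $20.6 and suppliers receiving $7.1 (the $13.5 wedge).
Burden on buyers: $3.6; on suppliers: $9.9. (They sum to $13.5.)
The less price-elastic side of the market bears the larger share of a per-unit tax.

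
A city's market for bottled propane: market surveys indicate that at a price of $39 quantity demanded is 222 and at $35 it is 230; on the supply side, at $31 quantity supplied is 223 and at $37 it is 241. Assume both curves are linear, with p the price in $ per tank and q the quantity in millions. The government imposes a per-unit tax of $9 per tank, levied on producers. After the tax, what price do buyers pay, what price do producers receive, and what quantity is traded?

Demand slope: (230 − 222)/(35 − 39) = -2, so qd = 300 − 2p.
Supply slope: (241 − 223)/(37 − 31) = 3, so qs = 3p + 130.
Before the tax: set 300 − 2p = 3p + 130 → p* = $34, q* = 232.
With the tax collected from producers, supply shifts: qs = 3(p − 9) + 130.
New equilibrium: buyers pay $39.4, producers receive $30.4, q = 221.2. (Wedge: pb − ps = 9.)

Buyers pay $39.4; producers receive $30.4; quantity = 221.2.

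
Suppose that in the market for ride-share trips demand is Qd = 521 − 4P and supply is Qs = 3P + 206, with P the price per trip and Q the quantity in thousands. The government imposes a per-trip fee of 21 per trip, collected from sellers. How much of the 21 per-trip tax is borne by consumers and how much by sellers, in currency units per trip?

Consumers bear 9 per trip; sellers bear 12 per trip.

Without the tax, 521 − 4P = 3P + 206 gives 7P = 315, so P* = 45 and Q* = 341.
With the tax collected from sellers, supply shifts: Qs = 3(P − 21) + 206.
Solving gives Q = 305 with consumers paying 54 and sellers receiving 33 (the 21 wedge).
Burden on consumers: 9; on sellers: 12. (They sum to 21.)
The less price-elastic side of the market bears the larger share of a per-unit tax.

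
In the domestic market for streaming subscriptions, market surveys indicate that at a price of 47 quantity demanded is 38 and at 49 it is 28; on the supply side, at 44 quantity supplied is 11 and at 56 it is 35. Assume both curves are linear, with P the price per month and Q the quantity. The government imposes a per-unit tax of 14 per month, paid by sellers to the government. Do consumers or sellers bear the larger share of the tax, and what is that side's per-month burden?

Sellers bear the larger share: 10 per month.

Demand slope: (28 − 38)/(49 − 47) = -5, so Qd = 273 − 5P.
Supply slope: (35 − 11)/(56 − 44) = 2, so Qs = 2P − 77.
Without the tax, 273 − 5P = 2P − 77 gives 7P = 350, so P* = 50 and Q* = 23.
With the tax collected from sellers, supply shifts: Qs = 2(P − 14) − 77.
Solving gives Q = 3 with consumers paying 54 and sellers receiving 40 (the 14 wedge).
Per-month burden: consumers 4, sellers 10.
Sellers take the larger share because supply is less price-elastic here (demand slope 5 vs supply slope 2).
The less price-elastic side of the market bears the larger share of a per-unit tax.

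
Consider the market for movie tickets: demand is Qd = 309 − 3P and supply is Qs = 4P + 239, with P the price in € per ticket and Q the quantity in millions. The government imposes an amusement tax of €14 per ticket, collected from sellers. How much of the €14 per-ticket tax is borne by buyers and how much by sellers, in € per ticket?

Without the tax, 309 − 3P = 4P + 239 gives 7P = 70, so P* = €10 and Q* = 279.
With the tax collected from sellers, supply shifts: Qs = 4(P − 14) + 239.
Solving gives Q = 255 with buyers paying €18 and sellers receiving €4 (the €14 wedge).
Burden on buyers: €8; on sellers: €6. (They sum to €14.)

Buyers bear €8 per ticket; sellers bear €6 per ticket.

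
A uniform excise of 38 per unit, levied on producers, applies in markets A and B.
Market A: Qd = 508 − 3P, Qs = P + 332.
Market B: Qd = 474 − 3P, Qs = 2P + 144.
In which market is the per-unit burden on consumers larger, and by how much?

Market A: pre-tax P* = 44, Q* = 376; post-tax Q = 347.5; per-unit burden on consumers = 9.5.
Market B: pre-tax P* = 66, Q* = 276; post-tax Q = 230.4; per-unit burden on consumers = 15.2.
Difference: 9.5 vs 15.2 → market B is larger by 5.7.

Market B, by 5.7.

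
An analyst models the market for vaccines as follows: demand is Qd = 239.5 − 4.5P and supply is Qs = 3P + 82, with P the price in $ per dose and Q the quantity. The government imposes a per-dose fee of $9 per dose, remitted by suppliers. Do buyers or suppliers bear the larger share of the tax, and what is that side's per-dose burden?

Before the tax: set 239.5 − 4.5P = 3P + 82 → P* = $21, Q* = 145.
With the tax collected from suppliers, supply shifts: Qs = 3(P − 9) + 82.
New equilibrium: buyers pay $24.6, suppliers receive $15.6, Q = 128.8. (Wedge: Pb − Ps = 9.)
Per-dose burden: buyers $3.6, suppliers $5.4.
Suppliers take the larger share because supply is less price-elastic here (demand slope 4.5 vs supply slope 3).
The less price-elastic side of the market bears the larger share of a per-unit tax.

Suppliers bear the larger share: $5.4 per dose.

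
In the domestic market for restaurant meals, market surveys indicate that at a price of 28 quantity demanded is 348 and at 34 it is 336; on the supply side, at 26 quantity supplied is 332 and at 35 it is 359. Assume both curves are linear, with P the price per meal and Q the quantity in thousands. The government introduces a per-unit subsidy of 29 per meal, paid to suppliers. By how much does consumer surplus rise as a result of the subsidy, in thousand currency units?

Demand slope: (336 − 348)/(34 − 28) = -2, so Qd = 404 − 2P.
Supply slope: (359 − 332)/(35 − 26) = 3, so Qs = 3P + 254.
Before the subsidy: set 404 − 2P = 3P + 254 → P* = 30, Q* = 344.
With a per-unit subsidy paid to suppliers, each receives P + 29 per unit sold, so supply becomes Qs = 3(P + 29) + 254.
New equilibrium: consumers pay 12.6, suppliers receive 41.6, Q = 378.8. (Wedge: Pb − Ps = −29.)
ΔCS is the trapezoid between Q = 378.8 and Q = 344 of height 17.4: ½ · (344 + 378.8) · 17.4 = 6288.36.

Consumer surplus rises by 6288.36 thousand.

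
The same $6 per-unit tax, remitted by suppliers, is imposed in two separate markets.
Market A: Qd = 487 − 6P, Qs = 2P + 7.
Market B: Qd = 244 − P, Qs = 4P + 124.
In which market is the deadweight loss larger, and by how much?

Market A, by $12.6.

Market A: pre-tax P* = $60, Q* = 127; post-tax Q = 118; deadweight loss = $27.
Market B: pre-tax P* = $24, Q* = 220; post-tax Q = 215.2; deadweight loss = $14.4.
Difference: $27 vs $14.4 → market A is larger by $12.6.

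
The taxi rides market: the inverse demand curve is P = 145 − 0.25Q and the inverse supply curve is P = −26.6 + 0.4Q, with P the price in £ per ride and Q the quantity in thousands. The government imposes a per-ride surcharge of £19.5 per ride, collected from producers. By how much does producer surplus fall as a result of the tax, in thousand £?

Rewrite in direct form: Qd = 580 − 4P and Qs = 2.5P + 66.5.
Without the tax, 580 − 4P = 2.5P + 66.5 gives 6.5P = 513.5, so P* = £79 and Q* = 264.
With the tax collected from producers, supply shifts: Qs = 2.5(P − 19.5) + 66.5.
Solving gives Q = 234 with consumers paying £86.5 and producers receiving £67 (the £19.5 wedge).
ΔPS is the trapezoid between Q = 234 and Q = 264 of height £12: ½ · (264 + 234) · 12 = £2988.

Producer surplus falls by £2988 thousand.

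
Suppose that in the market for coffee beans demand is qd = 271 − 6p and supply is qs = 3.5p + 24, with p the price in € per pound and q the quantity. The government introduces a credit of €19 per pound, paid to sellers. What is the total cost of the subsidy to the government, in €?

Before the subsidy: set 271 − 6p = 3.5p + 24 → p* = €26, q* = 115.
With a per-unit subsidy paid to sellers, each receives p + 19 per unit sold, so supply becomes qs = 3.5(p + 19) + 24.
New equilibrium: buyers pay €19, sellers receive €38, q = 157. (Wedge: pb − ps = −19.)
Outlay = t · Q = 19 · 157 = €2983.

Government outlay = €2983.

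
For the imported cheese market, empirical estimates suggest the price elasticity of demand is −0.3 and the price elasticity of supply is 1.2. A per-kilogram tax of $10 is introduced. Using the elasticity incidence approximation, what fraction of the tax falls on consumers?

Incidence ratio: consumers' share ≈ εs / (εs + |εd|) = 1.2 / (1.2 + 0.3) = 0.8.
Supply is the more elastic side, so consumers bear the larger share.

Consumers' share ≈ 0.8.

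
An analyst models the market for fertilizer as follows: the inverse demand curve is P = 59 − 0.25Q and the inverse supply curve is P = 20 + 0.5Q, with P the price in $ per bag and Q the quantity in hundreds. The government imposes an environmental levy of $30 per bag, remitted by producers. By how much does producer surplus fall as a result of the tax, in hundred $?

Rewrite in direct form: Qd = 236 − 4P and Qs = 2P − 40.
Without the tax, 236 − 4P = 2P − 40 gives 6P = 276, so P* = $46 and Q* = 52.
With the tax collected from producers, supply shifts: Qs = 2(P − 30) − 40.
New equilibrium: consumers pay $56, producers receive $26, Q = 12. (Wedge: Pb − Ps = 30.)
ΔPS is the trapezoid between Q = 12 and Q = 52 of height $20: ½ · (52 + 12) · 20 = $640.

Producer surplus falls by $640 hundred.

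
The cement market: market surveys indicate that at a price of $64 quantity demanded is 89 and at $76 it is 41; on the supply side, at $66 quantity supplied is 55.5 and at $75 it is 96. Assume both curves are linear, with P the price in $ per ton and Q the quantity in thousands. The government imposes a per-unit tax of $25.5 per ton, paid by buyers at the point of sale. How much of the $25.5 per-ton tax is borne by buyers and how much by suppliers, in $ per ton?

Buyers bear $13.5 per ton; suppliers bear $12 per ton.

Demand slope: (41 − 89)/(76 − 64) = -4, so Qd = 345 − 4P.
Supply slope: (96 − 55.5)/(75 − 66) = 4.5, so Qs = 4.5P − 241.5.
Before the tax: set 345 − 4P = 4.5P − 241.5 → P* = $69, Q* = 69.
With the tax collected from buyers, demand (in seller-price terms) shifts: Qd = 345 − 4(P + 25.5).
Solving gives Q = 15 with buyers paying $82.5 and suppliers receiving $57 (the $25.5 wedge).
Burden on buyers: $13.5; on suppliers: $12. (They sum to $25.5.)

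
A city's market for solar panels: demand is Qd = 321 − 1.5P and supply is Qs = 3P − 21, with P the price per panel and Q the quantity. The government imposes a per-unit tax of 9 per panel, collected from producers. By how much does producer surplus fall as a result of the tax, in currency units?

Without the tax, 321 − 1.5P = 3P − 21 gives 4.5P = 342, so P* = 76 and Q* = 207.
With the tax collected from producers, supply shifts: Qs = 3(P − 9) − 21.
New equilibrium: consumers pay 82, producers receive 73, Q = 198. (Wedge: Pb − Ps = 9.)
ΔPS is the trapezoid between Q = 198 and Q = 207 of height 3: ½ · (207 + 198) · 3 = 607.5.

Producer surplus falls by 607.5.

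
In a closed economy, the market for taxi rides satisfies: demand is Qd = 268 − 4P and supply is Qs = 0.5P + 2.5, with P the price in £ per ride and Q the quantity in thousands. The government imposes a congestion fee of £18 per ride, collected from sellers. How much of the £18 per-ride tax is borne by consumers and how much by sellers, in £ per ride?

Before the tax: set 268 − 4P = 0.5P + 2.5 → P* = £59, Q* = 32.
With the tax collected from sellers, supply shifts: Qs = 0.5(P − 18) + 2.5.
Solving gives Q = 24 with consumers paying £61 and sellers receiving £43 (the £18 wedge).
Burden on consumers: £2; on sellers: £16. (They sum to £18.)

Consumers bear £2 per ride; sellers bear £16 per ride.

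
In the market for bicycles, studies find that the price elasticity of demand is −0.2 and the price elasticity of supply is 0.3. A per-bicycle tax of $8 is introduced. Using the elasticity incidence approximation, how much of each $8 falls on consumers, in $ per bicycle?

Consumers bear ≈ $4.8 per bicycle.

Incidence ratio: consumers' share ≈ εs / (εs + |εd|) = 0.3 / (0.3 + 0.2) = 0.6.
So consumers bear ≈ 0.6 × $8 = $4.8; producers bear $3.2.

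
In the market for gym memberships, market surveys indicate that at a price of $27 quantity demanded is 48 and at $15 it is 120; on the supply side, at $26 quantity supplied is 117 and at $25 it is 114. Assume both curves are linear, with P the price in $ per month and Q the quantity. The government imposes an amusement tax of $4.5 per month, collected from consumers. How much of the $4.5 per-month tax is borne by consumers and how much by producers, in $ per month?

Consumers bear $1.5 per month; producers bear $3 per month.

Demand slope: (120 − 48)/(15 − 27) = -6, so Qd = 210 − 6P.
Supply slope: (114 − 117)/(25 − 26) = 3, so Qs = 3P + 39.
Before the tax: set 210 − 6P = 3P + 39 → P* = $19, Q* = 96.
With the tax collected from consumers, demand (in seller-price terms) shifts: Qd = 210 − 6(P + 4.5).
New equilibrium: consumers pay $20.5, producers receive $16, Q = 87. (Wedge: Pb − Ps = 4.5.)
Burden on consumers: $1.5; on producers: $3. (They sum to $4.5.)
The less price-elastic side of the market bears the larger share of a per-unit tax.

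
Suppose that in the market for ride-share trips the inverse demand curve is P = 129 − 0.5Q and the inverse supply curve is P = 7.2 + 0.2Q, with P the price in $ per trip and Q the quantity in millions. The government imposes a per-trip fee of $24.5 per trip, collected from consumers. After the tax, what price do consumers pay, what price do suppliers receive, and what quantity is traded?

Consumers pay $59.5; suppliers receive $35; quantity = 139.

Inverting to Q(P) form: Qd = 258 − 2P; Qs = 5P − 36.
Before the tax: set 258 − 2P = 5P − 36 → P* = $42, Q* = 174.
With the tax collected from consumers, demand (in seller-price terms) shifts: Qd = 258 − 2(P + 24.5).
Solving gives Q = 139 with consumers paying $59.5 and suppliers receiving $35 (the $24.5 wedge).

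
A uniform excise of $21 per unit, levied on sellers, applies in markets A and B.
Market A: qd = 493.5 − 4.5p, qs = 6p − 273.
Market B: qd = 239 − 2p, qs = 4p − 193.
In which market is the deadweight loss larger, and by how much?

Market A: pre-tax p* = $73, q* = 165; post-tax q = 111; deadweight loss = $567.
Market B: pre-tax p* = $72, q* = 95; post-tax q = 67; deadweight loss = $294.
Difference: $567 vs $294 → market A is larger by $273.

Market A, by $273.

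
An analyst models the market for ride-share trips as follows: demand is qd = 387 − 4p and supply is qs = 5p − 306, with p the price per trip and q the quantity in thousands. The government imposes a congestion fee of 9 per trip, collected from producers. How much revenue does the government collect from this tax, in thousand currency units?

Without the tax, 387 − 4p = 5p − 306 gives 9p = 693, so p* = 77 and q* = 79.
With the tax collected from producers, supply shifts: qs = 5(p − 9) − 306.
New equilibrium: consumers pay 82, producers receive 73, q = 59. (Wedge: pb − ps = 9.)
Revenue = t · Q = 9 · 59 = 531.

Tax revenue = 531 thousand.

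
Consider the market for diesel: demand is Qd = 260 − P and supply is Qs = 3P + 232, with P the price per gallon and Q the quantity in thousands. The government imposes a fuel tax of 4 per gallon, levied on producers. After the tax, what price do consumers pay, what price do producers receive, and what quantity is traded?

Consumers pay 10; producers receive 6; quantity = 250.

Before the tax: set 260 − P = 3P + 232 → P* = 7, Q* = 253.
With the tax collected from producers, supply shifts: Qs = 3(P − 4) + 232.
Solving gives Q = 250 with consumers paying 10 and producers receiving 6 (the 4 wedge).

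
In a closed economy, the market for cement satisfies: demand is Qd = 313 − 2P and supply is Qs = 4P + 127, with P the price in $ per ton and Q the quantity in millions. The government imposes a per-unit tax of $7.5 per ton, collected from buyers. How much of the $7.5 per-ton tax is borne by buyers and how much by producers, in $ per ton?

Buyers bear $5 per ton; producers bear $2.5 per ton.

Before the tax: set 313 − 2P = 4P + 127 → P* = $31, Q* = 251.
With the tax collected from buyers, demand (in seller-price terms) shifts: Qd = 313 − 2(P + 7.5).
New equilibrium: buyers pay $36, producers receive $28.5, Q = 241. (Wedge: Pb − Ps = 7.5.)
Burden on buyers: $5; on producers: $2.5. (They sum to $7.5.)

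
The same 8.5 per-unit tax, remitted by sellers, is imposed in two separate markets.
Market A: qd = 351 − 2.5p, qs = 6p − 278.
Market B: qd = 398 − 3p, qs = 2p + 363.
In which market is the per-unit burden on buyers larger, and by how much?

Market A: pre-tax p* = 74, q* = 166; post-tax q = 151; per-unit burden on buyers = 6.
Market B: pre-tax p* = 7, q* = 377; post-tax q = 366.8; per-unit burden on buyers = 3.4.
Difference: 6 vs 3.4 → market A is larger by 2.6.

Market A, by 2.6.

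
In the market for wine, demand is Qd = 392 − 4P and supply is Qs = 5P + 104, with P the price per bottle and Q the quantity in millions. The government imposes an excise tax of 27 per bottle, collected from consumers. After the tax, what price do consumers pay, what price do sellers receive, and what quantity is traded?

Before the tax: set 392 − 4P = 5P + 104 → P* = 32, Q* = 264.
With the tax collected from consumers, demand (in seller-price terms) shifts: Qd = 392 − 4(P + 27).
New equilibrium: consumers pay 47, sellers receive 20, Q = 204. (Wedge: Pb − Ps = 27.)
The less price-elastic side of the market bears the larger share of a per-unit tax.

Consumers pay 47; sellers receive 20; quantity = 204.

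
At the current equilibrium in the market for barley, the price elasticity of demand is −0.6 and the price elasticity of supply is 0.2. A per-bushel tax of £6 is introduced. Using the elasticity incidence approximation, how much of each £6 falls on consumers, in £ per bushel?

Incidence ratio: consumers' share ≈ εs / (εs + |εd|) = 0.2 / (0.2 + 0.6) = 0.25.
So consumers bear ≈ 0.25 × £6 = £1.5; sellers bear £4.5.

Consumers bear ≈ £1.5 per bushel.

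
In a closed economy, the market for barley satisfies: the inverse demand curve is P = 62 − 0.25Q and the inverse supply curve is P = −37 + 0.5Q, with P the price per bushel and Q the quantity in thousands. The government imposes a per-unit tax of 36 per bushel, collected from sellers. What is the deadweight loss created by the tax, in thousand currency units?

Deadweight loss = 864 thousand.

Inverting to Q(P) form: Qd = 248 − 4P; Qs = 2P + 74.
Without the tax, 248 − 4P = 2P + 74 gives 6P = 174, so P* = 29 and Q* = 132.
With the tax collected from sellers, supply shifts: Qs = 2(P − 36) + 74.
Solving gives Q = 84 with consumers paying 41 and sellers receiving 5 (the 36 wedge).
Quantity falls by |ΔQ| = |132 − 84| = 48.
DWL = ½ · t · |ΔQ| = ½ · 36 · 48 = 864.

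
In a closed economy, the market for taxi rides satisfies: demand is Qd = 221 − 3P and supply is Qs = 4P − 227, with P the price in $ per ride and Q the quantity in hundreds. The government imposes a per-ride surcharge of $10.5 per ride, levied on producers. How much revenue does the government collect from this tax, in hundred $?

Without the tax, 221 − 3P = 4P − 227 gives 7P = 448, so P* = $64 and Q* = 29.
With the tax collected from producers, supply shifts: Qs = 4(P − 10.5) − 227.
Solving gives Q = 11 with buyers paying $70 and producers receiving $59.5 (the $10.5 wedge).
Revenue = t · Q = 10.5 · 11 = $115.5.

Tax revenue = $115.5 hundred.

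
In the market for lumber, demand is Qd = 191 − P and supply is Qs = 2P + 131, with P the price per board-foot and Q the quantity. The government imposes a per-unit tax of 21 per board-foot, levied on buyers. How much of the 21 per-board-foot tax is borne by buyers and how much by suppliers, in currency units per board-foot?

Buyers bear 14 per board-foot; suppliers bear 7 per board-foot.

Without the tax, 191 − P = 2P + 131 gives 3P = 60, so P* = 20 and Q* = 171.
With the tax collected from buyers, demand (in seller-price terms) shifts: Qd = 191 − (P + 21).
New equilibrium: buyers pay 34, suppliers receive 13, Q = 157. (Wedge: Pb − Ps = 21.)
Burden on buyers: 14; on suppliers: 7. (They sum to 21.)
The less price-elastic side of the market bears the larger share of a per-unit tax.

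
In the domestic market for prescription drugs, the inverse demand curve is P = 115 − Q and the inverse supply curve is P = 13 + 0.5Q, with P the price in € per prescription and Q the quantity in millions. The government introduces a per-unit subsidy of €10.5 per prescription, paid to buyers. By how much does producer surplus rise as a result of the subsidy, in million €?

Producer surplus rises by €250.25 million.

Inverting to Q(P) form: Qd = 115 − P; Qs = 2P − 26.
Before the subsidy: set 115 − P = 2P − 26 → P* = €47, Q* = 68.
With a per-unit subsidy paid to buyers, each effectively pays P − 10.5, so demand becomes Qd = 115 − (P − 10.5).
Solving gives Q = 75 with buyers paying €40 and sellers receiving €50.5 (the €10.5 wedge).
ΔPS is the trapezoid between Q = 75 and Q = 68 of height €3.5: ½ · (68 + 75) · 3.5 = €250.25.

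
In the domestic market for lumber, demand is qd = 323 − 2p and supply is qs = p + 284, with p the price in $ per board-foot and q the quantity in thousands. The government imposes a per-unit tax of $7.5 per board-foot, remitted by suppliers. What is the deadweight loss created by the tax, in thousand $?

Deadweight loss = $18.75 thousand.

Without the tax, 323 − 2p = p + 284 gives 3p = 39, so p* = $13 and q* = 297.
With the tax collected from suppliers, supply shifts: qs = (p − 7.5) + 284.
New equilibrium: buyers pay $15.5, suppliers receive $8, q = 292. (Wedge: pb − ps = 7.5.)
Quantity falls by |ΔQ| = |297 − 292| = 5.
DWL = ½ · t · |ΔQ| = ½ · 7.5 · 5 = $18.75.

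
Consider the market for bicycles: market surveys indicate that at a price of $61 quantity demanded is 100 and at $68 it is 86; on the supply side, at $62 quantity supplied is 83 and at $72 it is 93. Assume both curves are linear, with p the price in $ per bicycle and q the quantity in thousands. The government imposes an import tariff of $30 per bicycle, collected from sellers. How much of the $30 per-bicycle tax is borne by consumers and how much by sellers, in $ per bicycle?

Demand slope: (86 − 100)/(68 − 61) = -2, so qd = 222 − 2p.
Supply slope: (93 − 83)/(72 − 62) = 1, so qs = p + 21.
Without the tax, 222 − 2p = p + 21 gives 3p = 201, so p* = $67 and q* = 88.
With the tax collected from sellers, supply shifts: qs = (p − 30) + 21.
New equilibrium: consumers pay $77, sellers receive $47, q = 68. (Wedge: pb − ps = 30.)
Burden on consumers: $10; on sellers: $20. (They sum to $30.)
The less price-elastic side of the market bears the larger share of a per-unit tax.

Consumers bear $10 per bicycle; sellers bear $20 per bicycle.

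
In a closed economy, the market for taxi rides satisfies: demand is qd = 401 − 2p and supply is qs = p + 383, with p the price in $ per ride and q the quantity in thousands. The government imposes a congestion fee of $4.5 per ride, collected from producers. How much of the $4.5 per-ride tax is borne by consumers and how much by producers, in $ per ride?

Without the tax, 401 − 2p = p + 383 gives 3p = 18, so p* = $6 and q* = 389.
With the tax collected from producers, supply shifts: qs = (p − 4.5) + 383.
Solving gives q = 386 with consumers paying $7.5 and producers receiving $3 (the $4.5 wedge).
Burden on consumers: $1.5; on producers: $3. (They sum to $4.5.)

Consumers bear $1.5 per ride; producers bear $3 per ride.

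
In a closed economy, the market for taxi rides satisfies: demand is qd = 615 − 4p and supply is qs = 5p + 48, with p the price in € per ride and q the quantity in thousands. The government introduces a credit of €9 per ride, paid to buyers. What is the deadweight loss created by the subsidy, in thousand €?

Deadweight loss = €90 thousand.

Before the subsidy: set 615 − 4p = 5p + 48 → p* = €63, q* = 363.
With a per-unit subsidy paid to buyers, each effectively pays p − 9, so demand becomes qd = 615 − 4(p − 9).
Solving gives q = 383 with buyers paying €58 and suppliers receiving €67 (the €9 wedge).
Quantity rises by |ΔQ| = |363 − 383| = 20.
DWL = ½ · t · |ΔQ| = ½ · 9 · 20 = €90.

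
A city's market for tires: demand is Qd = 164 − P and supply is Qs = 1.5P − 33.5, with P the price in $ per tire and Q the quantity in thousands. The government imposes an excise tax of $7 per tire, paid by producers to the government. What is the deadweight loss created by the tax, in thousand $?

Deadweight loss = $14.7 thousand.

Without the tax, 164 − P = 1.5P − 33.5 gives 2.5P = 197.5, so P* = $79 and Q* = 85.
With the tax collected from producers, supply shifts: Qs = 1.5(P − 7) − 33.5.
Solving gives Q = 80.8 with consumers paying $83.2 and producers receiving $76.2 (the $7 wedge).
Quantity falls by |ΔQ| = |85 − 80.8| = 4.2.
DWL = ½ · t · |ΔQ| = ½ · 7 · 4.2 = $14.7.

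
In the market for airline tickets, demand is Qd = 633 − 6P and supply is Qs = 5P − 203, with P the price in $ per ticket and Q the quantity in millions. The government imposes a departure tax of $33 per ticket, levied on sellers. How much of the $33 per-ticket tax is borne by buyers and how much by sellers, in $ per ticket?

Buyers bear $15 per ticket; sellers bear $18 per ticket.

Without the tax, 633 − 6P = 5P − 203 gives 11P = 836, so P* = $76 and Q* = 177.
With the tax collected from sellers, supply shifts: Qs = 5(P − 33) − 203.
Solving gives Q = 87 with buyers paying $91 and sellers receiving $58 (the $33 wedge).
Burden on buyers: $15; on sellers: $18. (They sum to $33.)
The less price-elastic side of the market bears the larger share of a per-unit tax.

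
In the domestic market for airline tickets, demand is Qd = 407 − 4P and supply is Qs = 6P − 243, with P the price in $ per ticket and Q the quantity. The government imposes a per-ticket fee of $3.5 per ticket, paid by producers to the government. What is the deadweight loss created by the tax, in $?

Deadweight loss = $14.7.

Without the tax, 407 − 4P = 6P − 243 gives 10P = 650, so P* = $65 and Q* = 147.
With the tax collected from producers, supply shifts: Qs = 6(P − 3.5) − 243.
New equilibrium: consumers pay $67.1, producers receive $63.6, Q = 138.6. (Wedge: Pb − Ps = 3.5.)
Quantity falls by |ΔQ| = |147 − 138.6| = 8.4.
DWL = ½ · t · |ΔQ| = ½ · 3.5 · 8.4 = $14.7.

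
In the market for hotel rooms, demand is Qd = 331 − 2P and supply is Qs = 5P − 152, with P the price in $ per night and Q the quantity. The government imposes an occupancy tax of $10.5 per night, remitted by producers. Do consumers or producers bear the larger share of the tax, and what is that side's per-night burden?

Before the tax: set 331 − 2P = 5P − 152 → P* = $69, Q* = 193.
With the tax collected from producers, supply shifts: Qs = 5(P − 10.5) − 152.
Solving gives Q = 178 with consumers paying $76.5 and producers receiving $66 (the $10.5 wedge).
Per-night burden: consumers $7.5, producers $3.
Consumers take the larger share because demand is less price-elastic here (demand slope 2 vs supply slope 5).
The less price-elastic side of the market bears the larger share of a per-unit tax.

Consumers bear the larger share: $7.5 per night.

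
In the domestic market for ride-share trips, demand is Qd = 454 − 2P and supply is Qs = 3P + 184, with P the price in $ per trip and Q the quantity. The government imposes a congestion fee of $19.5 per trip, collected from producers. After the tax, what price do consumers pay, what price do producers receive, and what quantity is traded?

Consumers pay $65.7; producers receive $46.2; quantity = 322.6.

Before the tax: set 454 − 2P = 3P + 184 → P* = $54, Q* = 346.
With the tax collected from producers, supply shifts: Qs = 3(P − 19.5) + 184.
New equilibrium: consumers pay $65.7, producers receive $46.2, Q = 322.6. (Wedge: Pb − Ps = 19.5.)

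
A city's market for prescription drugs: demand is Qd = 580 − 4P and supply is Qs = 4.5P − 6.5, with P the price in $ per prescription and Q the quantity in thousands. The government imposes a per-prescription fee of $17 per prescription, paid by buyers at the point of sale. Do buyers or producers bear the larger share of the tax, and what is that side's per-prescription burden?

Buyers bear the larger share: $9 per prescription.

Without the tax, 580 − 4P = 4.5P − 6.5 gives 8.5P = 586.5, so P* = $69 and Q* = 304.
With the tax collected from buyers, demand (in seller-price terms) shifts: Qd = 580 − 4(P + 17).
Solving gives Q = 268 with buyers paying $78 and producers receiving $61 (the $17 wedge).
Per-prescription burden: buyers $9, producers $8.
Buyers take the larger share because demand is less price-elastic here (demand slope 4 vs supply slope 4.5).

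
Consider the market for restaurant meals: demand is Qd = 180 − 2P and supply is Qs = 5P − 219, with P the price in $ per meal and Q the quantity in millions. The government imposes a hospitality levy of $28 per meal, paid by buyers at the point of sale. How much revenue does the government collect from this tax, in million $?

Before the tax: set 180 − 2P = 5P − 219 → P* = $57, Q* = 66.
With the tax collected from buyers, demand (in seller-price terms) shifts: Qd = 180 − 2(P + 28).
New equilibrium: buyers pay $77, suppliers receive $49, Q = 26. (Wedge: Pb − Ps = 28.)
Revenue = t · Q = 28 · 26 = $728.

Tax revenue = $728 million.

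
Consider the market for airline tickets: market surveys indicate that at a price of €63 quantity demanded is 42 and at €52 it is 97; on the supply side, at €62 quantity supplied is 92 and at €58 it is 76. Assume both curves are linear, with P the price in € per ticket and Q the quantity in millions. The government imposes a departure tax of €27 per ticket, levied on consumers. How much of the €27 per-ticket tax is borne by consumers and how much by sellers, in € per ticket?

Demand slope: (97 − 42)/(52 − 63) = -5, so Qd = 357 − 5P.
Supply slope: (76 − 92)/(58 − 62) = 4, so Qs = 4P − 156.
Before the tax: set 357 − 5P = 4P − 156 → P* = €57, Q* = 72.
With the tax collected from consumers, demand (in seller-price terms) shifts: Qd = 357 − 5(P + 27).
New equilibrium: consumers pay €69, sellers receive €42, Q = 12. (Wedge: Pb − Ps = 27.)
Burden on consumers: €12; on sellers: €15. (They sum to €27.)
The less price-elastic side of the market bears the larger share of a per-unit tax.

Consumers bear €12 per ticket; sellers bear €15 per ticket.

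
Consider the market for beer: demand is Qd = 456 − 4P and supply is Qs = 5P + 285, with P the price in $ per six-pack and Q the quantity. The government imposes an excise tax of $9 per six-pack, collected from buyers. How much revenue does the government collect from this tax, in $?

Tax revenue = $3240.

Without the tax, 456 − 4P = 5P + 285 gives 9P = 171, so P* = $19 and Q* = 380.
With the tax collected from buyers, demand (in seller-price terms) shifts: Qd = 456 − 4(P + 9).
Solving gives Q = 360 with buyers paying $24 and suppliers receiving $15 (the $9 wedge).
Revenue = t · Q = 9 · 360 = $3240.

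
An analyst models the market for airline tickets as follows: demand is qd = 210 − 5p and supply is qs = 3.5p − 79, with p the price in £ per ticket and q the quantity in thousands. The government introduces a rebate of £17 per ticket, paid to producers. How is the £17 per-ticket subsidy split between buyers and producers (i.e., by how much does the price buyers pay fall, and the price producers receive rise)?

Before the subsidy: set 210 − 5p = 3.5p − 79 → p* = £34, q* = 40.
With a per-unit subsidy paid to producers, each receives p + 17 per unit sold, so supply becomes qs = 3.5(p + 17) − 79.
New equilibrium: buyers pay £27, producers receive £44, q = 75. (Wedge: pb − ps = −17.)
Gain to buyers: £7; to producers: £10. (They sum to £17.)

Buyers gain £7 per ticket; producers gain £10 per ticket.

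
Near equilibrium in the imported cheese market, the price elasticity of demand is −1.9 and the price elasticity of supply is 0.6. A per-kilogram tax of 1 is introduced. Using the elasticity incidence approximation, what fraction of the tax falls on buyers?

Incidence ratio: buyers' share ≈ εs / (εs + |εd|) = 0.6 / (0.6 + 1.9) = 0.24.
Supply is the less elastic side, so buyers bear the smaller share.

Buyers' share ≈ 0.24.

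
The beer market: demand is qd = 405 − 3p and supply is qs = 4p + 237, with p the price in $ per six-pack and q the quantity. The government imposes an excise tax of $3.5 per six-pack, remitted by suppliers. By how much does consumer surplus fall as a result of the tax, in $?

Before the tax: set 405 − 3p = 4p + 237 → p* = $24, q* = 333.
With the tax collected from suppliers, supply shifts: qs = 4(p − 3.5) + 237.
Solving gives q = 327 with buyers paying $26 and suppliers receiving $22.5 (the $3.5 wedge).
ΔCS is the trapezoid between Q = 327 and Q = 333 of height $2: ½ · (333 + 327) · 2 = $660.

Consumer surplus falls by $660.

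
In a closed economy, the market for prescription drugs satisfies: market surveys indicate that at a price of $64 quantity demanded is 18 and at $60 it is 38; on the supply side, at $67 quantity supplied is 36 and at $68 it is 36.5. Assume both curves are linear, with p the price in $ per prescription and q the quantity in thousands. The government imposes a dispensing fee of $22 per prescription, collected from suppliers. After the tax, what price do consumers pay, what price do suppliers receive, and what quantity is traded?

Demand slope: (38 − 18)/(60 − 64) = -5, so qd = 338 − 5p.
Supply slope: (36.5 − 36)/(68 − 67) = 0.5, so qs = 0.5p + 2.5.
Without the tax, 338 − 5p = 0.5p + 2.5 gives 5.5p = 335.5, so p* = $61 and q* = 33.
With the tax collected from suppliers, supply shifts: qs = 0.5(p − 22) + 2.5.
Solving gives q = 23 with consumers paying $63 and suppliers receiving $41 (the $22 wedge).
The less price-elastic side of the market bears the larger share of a per-unit tax.

Consumers pay $63; suppliers receive $41; quantity = 23.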